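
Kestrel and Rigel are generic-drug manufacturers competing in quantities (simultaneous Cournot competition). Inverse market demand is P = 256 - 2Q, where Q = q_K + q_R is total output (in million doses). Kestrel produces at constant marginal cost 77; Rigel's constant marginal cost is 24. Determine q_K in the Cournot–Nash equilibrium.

Kestrel's profit: π_K = (256 - 2Q)q_K - (77q_K). Setting ∂π_K/∂q_K = 0: 179 - 4q_K - 2(q_R) = 0.
Rigel's profit: π_R = (256 - 2Q)q_R - (24q_R). Setting ∂π_R/∂q_R = 0: 232 - 4q_R - 2(q_K) = 0.
Best responses: q_K = (179 - 2q_R)/4, q_R = (232 - 2q_K)/4.
Solving the pair: q_K = 21, q_R = 95/2.

21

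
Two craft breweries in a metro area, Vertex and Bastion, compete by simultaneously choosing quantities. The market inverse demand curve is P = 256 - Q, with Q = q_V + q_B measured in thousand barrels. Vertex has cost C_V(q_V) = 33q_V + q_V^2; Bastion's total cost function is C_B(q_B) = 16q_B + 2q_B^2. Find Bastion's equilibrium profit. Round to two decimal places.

3080.35

Vertex's profit: π_V = (256 - Q)q_V - (33q_V + q_V²). Setting ∂π_V/∂q_V = 0: 223 - 4q_V - (q_B) = 0.
Bastion's profit: π_B = (256 - Q)q_B - (16q_B + 2q_B²). Setting ∂π_B/∂q_B = 0: 240 - 6q_B - (q_V) = 0.
Best responses: q_V = (223 - q_B)/4, q_B = (240 - q_V)/6.
Solving the pair: q_V = 1098/23, q_B = 737/23.
Price P = 256 - 1835/23 = 176.2174.
Bastion's profit: 176.2174·(737/23) - 16·(737/23) - 2(737/23)² = 3080.3535.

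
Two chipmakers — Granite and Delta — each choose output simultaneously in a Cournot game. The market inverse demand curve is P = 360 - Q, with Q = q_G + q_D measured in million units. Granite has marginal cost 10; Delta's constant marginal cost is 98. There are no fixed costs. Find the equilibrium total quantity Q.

Granite's profit: π_G = (360 - Q)q_G - (10q_G). Setting ∂π_G/∂q_G = 0: 350 - 2q_G - (q_D) = 0.
Delta's first-order condition: 262 - 2q_D - (q_G) = 0.
So q_G = (350 - q_D)/2 and q_D = (262 - q_G)/2.
Solving the pair: q_G = 146, q_D = 58.
Total output Q = 146 + 58 = 204.

204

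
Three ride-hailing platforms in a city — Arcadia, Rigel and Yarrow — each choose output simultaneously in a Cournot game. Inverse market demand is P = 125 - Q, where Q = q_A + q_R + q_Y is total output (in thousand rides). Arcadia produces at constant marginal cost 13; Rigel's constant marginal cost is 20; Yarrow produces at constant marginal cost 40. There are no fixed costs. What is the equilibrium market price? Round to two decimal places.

49.50

Arcadia's profit: π_A = (125 - Q)q_A - (13q_A). Setting ∂π_A/∂q_A = 0: 112 - 2q_A - (q_R + q_Y) = 0.
Rigel's first-order condition: 105 - 2q_R - (q_A + q_Y) = 0.
Yarrow's first-order condition: 85 - 2q_Y - (q_A + q_R) = 0.
Adding the 3 conditions: 302 − 2Q − 2Q = 0, i.e. Q = 151/2.
Back-substituting: q_A = (112 − 151/2) = 73/2, q_R = (105 − 151/2) = 59/2, q_Y = (85 − 151/2) = 19/2.
Total output Q = 151/2, so price P = 125 - 151/2 = 99/2.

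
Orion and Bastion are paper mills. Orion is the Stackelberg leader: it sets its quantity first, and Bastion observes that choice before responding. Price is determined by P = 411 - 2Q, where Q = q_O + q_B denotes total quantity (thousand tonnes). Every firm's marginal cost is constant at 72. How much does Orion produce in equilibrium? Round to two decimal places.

Solve by backward induction. Given q_O, the follower Bastion maximises π_B = (411 - 2q_O - 2q_B)q_B - 72q_B.
∂π_B/∂q_B = 339 - 2q_O - 4q_B = 0 gives the reaction function q_B = (339 - 2q_O)/4.
The leader anticipates this reaction. Substituting into P = 411 - 2Q gives P = 483/2 - q_O, so π_O = (483/2 - q_O)q_O - 72q_O.
The leader's first-order condition 339/2 - 2q_O = 0 yields q_O = 339/4.
Then q_B = (339 - 2·(339/4))/4 = 339/8.

84.75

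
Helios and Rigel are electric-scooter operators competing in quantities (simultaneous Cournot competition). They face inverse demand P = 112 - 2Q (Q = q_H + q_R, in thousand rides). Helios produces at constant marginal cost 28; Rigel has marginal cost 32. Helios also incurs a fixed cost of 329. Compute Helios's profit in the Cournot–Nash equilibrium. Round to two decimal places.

Helios's profit: π_H = (112 - 2Q)q_H - (28q_H). Setting ∂π_H/∂q_H = 0: 84 - 4q_H - 2(q_R) = 0.
Rigel's profit: π_R = (112 - 2Q)q_R - (32q_R). Setting ∂π_R/∂q_R = 0: 80 - 4q_R - 2(q_H) = 0.
Rearranging gives the reaction functions q_H = (84 - 2q_R)/4 and q_R = (80 - 2q_H)/4.
Substituting one into the other gives q_H = 44/3 and q_R = 38/3.
Price P = 112 - 2·(82/3) = 172/3.
Helios's profit: (172/3 - 28)·(44/3) - 329 = 911/9.

101.22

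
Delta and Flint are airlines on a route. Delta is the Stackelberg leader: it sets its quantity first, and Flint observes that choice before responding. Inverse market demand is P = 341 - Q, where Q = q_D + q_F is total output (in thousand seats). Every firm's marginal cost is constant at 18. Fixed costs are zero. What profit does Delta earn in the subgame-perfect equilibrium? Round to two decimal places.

13041.13

Solve by backward induction. Given q_D, the follower Flint maximises π_F = (341 - q_D - q_F)q_F - 18q_F.
Follower FOC: 323 - q_D - 2q_F = 0, so q_F(q_D) = (323 - q_D)/2.
Delta substitutes q_F(q_D) into its own profit: π_D = q_D(341 - q_D - (323 - q_D)/2) - 18q_D = (359/2 - (1/2)q_D)q_D - 18q_D.
Maximising: ∂π_D/∂q_D = 323/2 - q_D = 0, giving q_D = 323/2.
Then q_F = (323 - 323/2)/2 = 323/4.
Price P = 341 - 969/4 = 395/4.
Delta's profit: (395/4 - 18)·(323/2) = 13041.1250.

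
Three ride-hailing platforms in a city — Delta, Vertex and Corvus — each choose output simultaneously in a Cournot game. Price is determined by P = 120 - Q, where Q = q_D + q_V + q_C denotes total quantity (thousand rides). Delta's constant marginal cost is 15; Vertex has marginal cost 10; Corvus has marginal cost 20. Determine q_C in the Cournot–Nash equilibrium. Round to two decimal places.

21.25

Delta's profit: π_D = (120 - Q)q_D - (15q_D). Setting ∂π_D/∂q_D = 0: 105 - 2q_D - (q_V + q_C) = 0.
Vertex's profit: π_V = (120 - Q)q_V - (10q_V). Setting ∂π_V/∂q_V = 0: 110 - 2q_V - (q_D + q_C) = 0.
Corvus's profit: π_C = (120 - Q)q_C - (20q_C). Setting ∂π_C/∂q_C = 0: 100 - 2q_C - (q_D + q_V) = 0.
Adding the 3 conditions: 315 − 2Q − 2Q = 0, i.e. Q = 315/4.
Back-substituting: q_D = (105 − 315/4) = 105/4, q_V = (110 − 315/4) = 125/4, q_C = (100 − 315/4) = 85/4.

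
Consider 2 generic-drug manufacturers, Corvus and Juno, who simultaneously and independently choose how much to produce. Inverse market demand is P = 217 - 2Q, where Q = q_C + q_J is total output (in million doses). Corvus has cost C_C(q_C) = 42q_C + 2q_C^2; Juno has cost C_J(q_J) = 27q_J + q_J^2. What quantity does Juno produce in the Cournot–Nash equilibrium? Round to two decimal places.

26.59

Corvus's profit: π_C = (217 - 2Q)q_C - (42q_C + 2q_C²). Setting ∂π_C/∂q_C = 0: 175 - 8q_C - 2(q_J) = 0.
Juno's profit: π_J = (217 - 2Q)q_J - (27q_J + q_J²). Setting ∂π_J/∂q_J = 0: 190 - 6q_J - 2(q_C) = 0.
Rearranging gives the reaction functions q_C = (175 - 2q_J)/8 and q_J = (190 - 2q_C)/6.
Solving the pair: q_C = 335/22, q_J = 585/22.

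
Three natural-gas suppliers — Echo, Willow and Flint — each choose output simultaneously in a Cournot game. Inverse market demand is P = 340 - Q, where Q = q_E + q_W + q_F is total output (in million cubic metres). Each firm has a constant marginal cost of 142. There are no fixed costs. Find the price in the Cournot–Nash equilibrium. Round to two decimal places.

191.50

A representative firm's profit is π_i = q_i(340 - Q) - 142q_i.
Setting ∂π_i/∂q_i = 0 with rivals' quantities fixed: 198 - 2q_i - Σ_{j≠i} q_j = 0.
With identical firms every q_j equals q_i, so Σ_{j≠i} q_j = 2q_i and 198 = 4q_i, giving q_i = 99/2.
Total output Q = 297/2, so price P = 340 - 297/2 = 383/2.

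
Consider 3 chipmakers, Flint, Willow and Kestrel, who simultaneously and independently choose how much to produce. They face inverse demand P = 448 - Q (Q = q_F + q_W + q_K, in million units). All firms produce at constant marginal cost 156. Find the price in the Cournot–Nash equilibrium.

Each firm earns π_i = (448 - Q)q_i - 156q_i.
Setting ∂π_i/∂q_i = 0 with rivals' quantities fixed: 292 - 2q_i - Σ_{j≠i} q_j = 0.
With identical firms every q_j equals q_i, so Σ_{j≠i} q_j = 2q_i and 292 = 4q_i, giving q_i = 73.
Total output Q = 219, so price P = 448 - 219 = 229.

229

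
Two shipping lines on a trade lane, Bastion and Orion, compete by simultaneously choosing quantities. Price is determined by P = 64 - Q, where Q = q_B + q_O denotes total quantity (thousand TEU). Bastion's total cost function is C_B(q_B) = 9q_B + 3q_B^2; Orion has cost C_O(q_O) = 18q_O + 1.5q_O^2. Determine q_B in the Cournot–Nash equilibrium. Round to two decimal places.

Bastion's profit: π_B = (64 - Q)q_B - (9q_B + 3q_B²). Setting ∂π_B/∂q_B = 0: 55 - 8q_B - (q_O) = 0.
Orion's profit: π_O = (64 - Q)q_O - (18q_O + (3/2)q_O²). Setting ∂π_O/∂q_O = 0: 46 - 5q_O - (q_B) = 0.
Rearranging gives the reaction functions q_B = (55 - q_O)/8 and q_O = (46 - q_B)/5.
Solving the pair: q_B = 229/39, q_O = 313/39.

5.87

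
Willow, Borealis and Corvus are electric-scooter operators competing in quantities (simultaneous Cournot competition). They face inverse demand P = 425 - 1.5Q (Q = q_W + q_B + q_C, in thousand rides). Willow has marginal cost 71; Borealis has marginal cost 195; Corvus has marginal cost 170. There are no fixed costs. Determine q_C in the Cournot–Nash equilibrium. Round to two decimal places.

30.17

Willow's profit: π_W = (425 - 1.5Q)q_W - (71q_W). Setting ∂π_W/∂q_W = 0: 354 - 3q_W - (3/2)(q_B + q_C) = 0.
Borealis's first-order condition: 230 - 3q_B - (3/2)(q_W + q_C) = 0.
Corvus's first-order condition: 255 - 3q_C - (3/2)(q_W + q_B) = 0.
Adding the 3 conditions: 839 − 3Q − 3Q = 0, i.e. Q = 839/6.
Back-substituting: q_W = (354 − 839/4)/(3/2) = 577/6, q_B = (230 − 839/4)/(3/2) = 27/2, q_C = (255 − 839/4)/(3/2) = 181/6.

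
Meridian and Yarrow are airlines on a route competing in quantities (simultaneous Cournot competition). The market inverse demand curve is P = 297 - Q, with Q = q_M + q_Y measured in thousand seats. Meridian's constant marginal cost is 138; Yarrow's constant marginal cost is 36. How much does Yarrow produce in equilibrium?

Meridian's profit: π_M = (297 - Q)q_M - (138q_M). Setting ∂π_M/∂q_M = 0: 159 - 2q_M - (q_Y) = 0.
Yarrow's profit: π_Y = (297 - Q)q_Y - (36q_Y). Setting ∂π_Y/∂q_Y = 0: 261 - 2q_Y - (q_M) = 0.
Rearranging gives the reaction functions q_M = (159 - q_Y)/2 and q_Y = (261 - q_M)/2.
Substituting one into the other gives q_M = 19 and q_Y = 121.

121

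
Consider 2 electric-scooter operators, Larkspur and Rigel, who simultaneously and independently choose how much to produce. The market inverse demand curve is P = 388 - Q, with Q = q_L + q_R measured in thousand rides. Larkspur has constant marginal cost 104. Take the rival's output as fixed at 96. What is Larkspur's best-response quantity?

With the rival's output fixed at 96, Larkspur's profit is π_L = (388 - 96 - q_L)q_L - (104q_L) = (292 - q_L)q_L - (104q_L).
∂π_L/∂q_L = 188 - 2q_L = 0, so q_L = 94.

94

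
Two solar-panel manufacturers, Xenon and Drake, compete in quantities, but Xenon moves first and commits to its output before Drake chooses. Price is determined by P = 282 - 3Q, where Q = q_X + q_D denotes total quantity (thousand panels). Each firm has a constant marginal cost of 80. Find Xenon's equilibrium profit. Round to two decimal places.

Solve by backward induction. Given q_X, the follower Drake maximises π_D = (282 - 3q_X - 3q_D)q_D - 80q_D.
Follower FOC: 202 - 3q_X - 6q_D = 0, so q_D(q_X) = (202 - 3q_X)/6.
Xenon substitutes q_D(q_X) into its own profit: π_X = q_X(282 - 3q_X - (202 - 3q_X)/2) - 80q_X = (181 - (3/2)q_X)q_X - 80q_X.
The leader's first-order condition 101 - 3q_X = 0 yields q_X = 101/3.
Then q_D = (202 - 3·(101/3))/6 = 101/6.
Price P = 282 - 3·(101/2) = 261/2.
Xenon's profit: (261/2 - 80)·(101/3) = 1700.1667.

1700.17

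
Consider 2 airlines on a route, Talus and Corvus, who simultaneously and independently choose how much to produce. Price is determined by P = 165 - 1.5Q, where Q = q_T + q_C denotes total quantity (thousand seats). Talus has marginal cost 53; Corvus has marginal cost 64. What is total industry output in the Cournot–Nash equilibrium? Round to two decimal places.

Talus's profit: π_T = (165 - 1.5Q)q_T - (53q_T). Setting ∂π_T/∂q_T = 0: 112 - 3q_T - (3/2)(q_C) = 0.
Corvus's first-order condition: 101 - 3q_C - (3/2)(q_T) = 0.
Rearranging gives the reaction functions q_T = (112 - (3/2)q_C)/3 and q_C = (101 - (3/2)q_T)/3.
Substituting one into the other gives q_T = 82/3 and q_C = 20.
Total output Q = 82/3 + 20 = 142/3.

47.33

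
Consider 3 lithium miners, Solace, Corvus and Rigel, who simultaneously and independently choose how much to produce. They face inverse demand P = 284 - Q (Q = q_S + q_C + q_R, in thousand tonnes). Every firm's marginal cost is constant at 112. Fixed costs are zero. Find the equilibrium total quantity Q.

129

A representative firm's profit is π_i = q_i(284 - Q) - 112q_i.
Setting ∂π_i/∂q_i = 0 with rivals' quantities fixed: 172 - 2q_i - Σ_{j≠i} q_j = 0.
By symmetry each firm produces the same amount; substituting Σ_{j≠i} q_j = 2q_i yields q_i = 172/4 = 43.
Total output Q = 43 + 43 + 43 = 129.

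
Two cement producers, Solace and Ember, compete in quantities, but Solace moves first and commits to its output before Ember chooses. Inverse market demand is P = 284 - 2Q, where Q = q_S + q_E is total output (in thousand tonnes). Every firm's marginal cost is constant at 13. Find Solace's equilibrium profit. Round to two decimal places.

4590.06

Solve by backward induction. Given q_S, the follower Ember maximises π_E = (284 - 2q_S - 2q_E)q_E - 13q_E.
∂π_E/∂q_E = 271 - 2q_S - 4q_E = 0 gives the reaction function q_E = (271 - 2q_S)/4.
The leader anticipates this reaction. Substituting into P = 284 - 2Q gives P = 297/2 - q_S, so π_S = (297/2 - q_S)q_S - 13q_S.
Maximising: ∂π_S/∂q_S = 271/2 - 2q_S = 0, giving q_S = 271/4.
Then q_E = (271 - 2·(271/4))/4 = 271/8.
Price P = 284 - 2·(813/8) = 323/4.
Solace's profit: (323/4 - 13)·(271/4) = 4590.0625.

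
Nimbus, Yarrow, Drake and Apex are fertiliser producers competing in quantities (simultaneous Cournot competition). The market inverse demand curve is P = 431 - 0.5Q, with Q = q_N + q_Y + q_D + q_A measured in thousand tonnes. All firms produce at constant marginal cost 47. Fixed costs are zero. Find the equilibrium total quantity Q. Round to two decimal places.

A representative firm's profit is π_i = q_i(431 - 0.5Q) - 47q_i.
First-order condition (treating rivals' output as given): 384 - q_i - (1/2)·Σ_{j≠i} q_j = 0.
With identical firms every q_j equals q_i, so Σ_{j≠i} q_j = 3q_i and 384 = (5/2)q_i, giving q_i = 768/5.
Total output Q = 768/5 + 768/5 + 768/5 + 768/5 = 614.4000.

614.40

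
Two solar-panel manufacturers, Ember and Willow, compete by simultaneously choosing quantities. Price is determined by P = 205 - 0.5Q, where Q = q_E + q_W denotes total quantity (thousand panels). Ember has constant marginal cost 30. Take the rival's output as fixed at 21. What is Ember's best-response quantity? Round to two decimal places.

164.50

With the rival's output fixed at 21, Ember's profit is π_E = (205 - (1/2)·21 - (1/2)q_E)q_E - (30q_E) = (389/2 - (1/2)q_E)q_E - (30q_E).
∂π_E/∂q_E = 329/2 - q_E = 0, so q_E = 329/2.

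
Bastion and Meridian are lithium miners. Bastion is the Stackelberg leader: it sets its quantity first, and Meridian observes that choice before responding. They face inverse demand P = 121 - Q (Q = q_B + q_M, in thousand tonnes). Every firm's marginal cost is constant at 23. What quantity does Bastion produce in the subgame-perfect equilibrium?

Solve by backward induction. Given q_B, the follower Meridian maximises π_M = (121 - q_B - q_M)q_M - 23q_M.
Follower FOC: 98 - q_B - 2q_M = 0, so q_M(q_B) = (98 - q_B)/2.
Bastion substitutes q_M(q_B) into its own profit: π_B = q_B(121 - q_B - (98 - q_B)/2) - 23q_B = (72 - (1/2)q_B)q_B - 23q_B.
Leader FOC: 49 - q_B = 0, so q_B = 49.
Then q_M = (98 - 49)/2 = 49/2.

49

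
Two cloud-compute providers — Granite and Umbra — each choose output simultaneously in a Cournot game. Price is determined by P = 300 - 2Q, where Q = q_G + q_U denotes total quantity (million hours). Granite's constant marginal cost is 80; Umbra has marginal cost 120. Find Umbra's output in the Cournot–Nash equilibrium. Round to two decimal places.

Granite's profit: π_G = (300 - 2Q)q_G - (80q_G). Setting ∂π_G/∂q_G = 0: 220 - 4q_G - 2(q_U) = 0.
Umbra's profit: π_U = (300 - 2Q)q_U - (120q_U). Setting ∂π_U/∂q_U = 0: 180 - 4q_U - 2(q_G) = 0.
Best responses: q_G = (220 - 2q_U)/4, q_U = (180 - 2q_G)/4.
Solving the pair: q_G = 130/3, q_U = 70/3.

23.33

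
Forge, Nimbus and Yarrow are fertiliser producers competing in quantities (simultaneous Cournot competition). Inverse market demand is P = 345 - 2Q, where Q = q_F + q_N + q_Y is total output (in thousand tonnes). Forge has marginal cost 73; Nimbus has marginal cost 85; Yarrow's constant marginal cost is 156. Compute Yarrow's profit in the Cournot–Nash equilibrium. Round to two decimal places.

Forge's profit: π_F = (345 - 2Q)q_F - (73q_F). Setting ∂π_F/∂q_F = 0: 272 - 4q_F - 2(q_N + q_Y) = 0.
Nimbus's profit: π_N = (345 - 2Q)q_N - (85q_N). Setting ∂π_N/∂q_N = 0: 260 - 4q_N - 2(q_F + q_Y) = 0.
Yarrow's first-order condition: 189 - 4q_Y - 2(q_F + q_N) = 0.
Summing all 3 equations gives 721 − 8Q = 0, hence Q = 721/8.
Back-substituting: q_F = (272 − 721/4)/2 = 367/8, q_N = (260 − 721/4)/2 = 319/8, q_Y = (189 − 721/4)/2 = 35/8.
Price P = 345 - 2·(721/8) = 659/4.
Yarrow's profit: (659/4 - 156)·(35/8) = 1225/32.

38.28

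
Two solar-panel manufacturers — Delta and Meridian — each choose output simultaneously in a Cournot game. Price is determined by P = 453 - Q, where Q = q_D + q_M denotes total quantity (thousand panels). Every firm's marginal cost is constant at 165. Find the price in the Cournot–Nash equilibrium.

A representative firm's profit is π_i = q_i(453 - Q) - 165q_i.
First-order condition (treating rivals' output as given): 288 - 2q_i - q_j = 0.
By symmetry each firm produces the same amount; substituting q_j = q_i yields q_i = 288/3 = 96.
Total output Q = 192, so price P = 453 - 192 = 261.

261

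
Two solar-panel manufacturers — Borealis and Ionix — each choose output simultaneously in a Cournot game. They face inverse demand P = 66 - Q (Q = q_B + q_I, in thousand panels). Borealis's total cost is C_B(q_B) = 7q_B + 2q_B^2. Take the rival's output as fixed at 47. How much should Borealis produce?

With the rival's output fixed at 47, Borealis's profit is π_B = (66 - 47 - q_B)q_B - (7q_B + 2q_B²) = (19 - q_B)q_B - (7q_B + 2q_B²).
∂π_B/∂q_B = 12 - 6q_B = 0, so q_B = 2.

2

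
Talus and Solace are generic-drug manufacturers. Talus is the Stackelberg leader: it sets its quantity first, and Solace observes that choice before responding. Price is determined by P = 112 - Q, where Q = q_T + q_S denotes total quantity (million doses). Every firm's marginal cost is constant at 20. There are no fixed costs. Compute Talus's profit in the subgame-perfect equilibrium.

The follower Solace best-responds to any q_T: π_S = (112 - Q)q_S - 20q_S.
∂π_S/∂q_S = 92 - q_T - 2q_S = 0 gives the reaction function q_S = (92 - q_T)/2.
The leader anticipates this reaction. Substituting into P = 112 - Q gives P = 66 - (1/2)q_T, so π_T = (66 - (1/2)q_T)q_T - 20q_T.
Maximising: ∂π_T/∂q_T = 46 - q_T = 0, giving q_T = 46.
Then q_S = (92 - 46)/2 = 23.
Price P = 112 - 69 = 43.
Talus's profit: (43 - 20)·46 = 1058.

1058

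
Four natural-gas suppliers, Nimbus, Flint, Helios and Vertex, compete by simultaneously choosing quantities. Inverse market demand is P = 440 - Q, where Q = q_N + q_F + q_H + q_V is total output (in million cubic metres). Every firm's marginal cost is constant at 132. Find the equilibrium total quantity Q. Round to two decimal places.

246.40

A representative firm's profit is π_i = q_i(440 - Q) - 132q_i.
First-order condition (treating rivals' output as given): 308 - 2q_i - Σ_{j≠i} q_j = 0.
With identical firms every q_j equals q_i, so Σ_{j≠i} q_j = 3q_i and 308 = 5q_i, giving q_i = 308/5.
Total output Q = 308/5 + 308/5 + 308/5 + 308/5 = 1232/5.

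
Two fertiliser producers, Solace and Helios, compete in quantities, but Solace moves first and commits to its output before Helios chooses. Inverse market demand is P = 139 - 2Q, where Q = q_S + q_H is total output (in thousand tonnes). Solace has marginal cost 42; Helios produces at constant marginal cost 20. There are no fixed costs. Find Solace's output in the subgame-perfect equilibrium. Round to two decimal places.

18.75

The follower Helios best-responds to any q_S: π_H = (139 - 2Q)q_H - 20q_H.
Setting the follower's marginal profit to zero, 119 - 2q_S - 4q_H = 0, i.e. q_H = (119 - 2q_S)/4.
Solace substitutes q_H(q_S) into its own profit: π_S = q_S(139 - 2q_S - (119 - 2q_S)/2) - 42q_S = (159/2 - q_S)q_S - 42q_S.
Maximising: ∂π_S/∂q_S = 75/2 - 2q_S = 0, giving q_S = 75/4.
Then q_H = (119 - 2·(75/4))/4 = 163/8.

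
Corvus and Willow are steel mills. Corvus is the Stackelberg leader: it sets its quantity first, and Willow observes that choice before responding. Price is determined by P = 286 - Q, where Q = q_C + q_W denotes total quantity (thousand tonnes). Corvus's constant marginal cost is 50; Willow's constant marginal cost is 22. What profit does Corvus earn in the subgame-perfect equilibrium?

Solve by backward induction. Given q_C, the follower Willow maximises π_W = (286 - q_C - q_W)q_W - 22q_W.
Setting the follower's marginal profit to zero, 264 - q_C - 2q_W = 0, i.e. q_W = (264 - q_C)/2.
The leader anticipates this reaction. Substituting into P = 286 - Q gives P = 154 - (1/2)q_C, so π_C = (154 - (1/2)q_C)q_C - 50q_C.
The leader's first-order condition 104 - q_C = 0 yields q_C = 104.
Then q_W = (264 - 104)/2 = 80.
Price P = 286 - 184 = 102.
Corvus's profit: (102 - 50)·104 = 5408.

5408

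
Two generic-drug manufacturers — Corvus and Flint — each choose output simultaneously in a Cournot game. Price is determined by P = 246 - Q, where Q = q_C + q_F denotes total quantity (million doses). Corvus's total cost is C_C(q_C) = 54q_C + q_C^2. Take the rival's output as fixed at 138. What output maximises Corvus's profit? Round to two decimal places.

With the rival's output fixed at 138, Corvus's profit is π_C = (246 - 138 - q_C)q_C - (54q_C + q_C²) = (108 - q_C)q_C - (54q_C + q_C²).
∂π_C/∂q_C = 54 - 4q_C = 0, so q_C = 27/2.

13.50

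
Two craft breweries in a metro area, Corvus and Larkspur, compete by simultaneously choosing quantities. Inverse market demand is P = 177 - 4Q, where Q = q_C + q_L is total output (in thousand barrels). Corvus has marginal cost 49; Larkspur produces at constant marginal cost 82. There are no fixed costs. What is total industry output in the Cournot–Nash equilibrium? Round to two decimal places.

Corvus's profit: π_C = (177 - 4Q)q_C - (49q_C). Setting ∂π_C/∂q_C = 0: 128 - 8q_C - 4(q_L) = 0.
Larkspur's first-order condition: 95 - 8q_L - 4(q_C) = 0.
Best responses: q_C = (128 - 4q_L)/8, q_L = (95 - 4q_C)/8.
Substituting one into the other gives q_C = 161/12 and q_L = 31/6.
Total output Q = 161/12 + 31/6 = 223/12.

18.58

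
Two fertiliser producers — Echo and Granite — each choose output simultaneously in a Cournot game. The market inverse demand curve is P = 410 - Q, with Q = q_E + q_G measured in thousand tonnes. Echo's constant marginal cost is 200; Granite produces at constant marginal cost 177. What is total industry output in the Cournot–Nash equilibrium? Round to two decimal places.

Echo's profit: π_E = (410 - Q)q_E - (200q_E). Setting ∂π_E/∂q_E = 0: 210 - 2q_E - (q_G) = 0.
Granite's profit: π_G = (410 - Q)q_G - (177q_G). Setting ∂π_G/∂q_G = 0: 233 - 2q_G - (q_E) = 0.
So q_E = (210 - q_G)/2 and q_G = (233 - q_E)/2.
Solving the pair: q_E = 187/3, q_G = 256/3.
Total output Q = 187/3 + 256/3 = 443/3.

147.67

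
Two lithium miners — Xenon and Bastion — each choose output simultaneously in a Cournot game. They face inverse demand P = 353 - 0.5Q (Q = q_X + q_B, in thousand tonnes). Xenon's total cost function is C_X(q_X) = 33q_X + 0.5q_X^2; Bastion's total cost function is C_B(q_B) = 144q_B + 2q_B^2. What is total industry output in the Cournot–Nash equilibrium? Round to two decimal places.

Xenon's profit: π_X = (353 - 0.5Q)q_X - (33q_X + (1/2)q_X²). Setting ∂π_X/∂q_X = 0: 320 - 2q_X - (1/2)(q_B) = 0.
Bastion's first-order condition: 209 - 5q_B - (1/2)(q_X) = 0.
Best responses: q_X = (320 - (1/2)q_B)/2, q_B = (209 - (1/2)q_X)/5.
Substituting one into the other gives q_X = 1994/13 and q_B = 344/13.
Total output Q = 1994/13 + 344/13 = 179.8462.

179.85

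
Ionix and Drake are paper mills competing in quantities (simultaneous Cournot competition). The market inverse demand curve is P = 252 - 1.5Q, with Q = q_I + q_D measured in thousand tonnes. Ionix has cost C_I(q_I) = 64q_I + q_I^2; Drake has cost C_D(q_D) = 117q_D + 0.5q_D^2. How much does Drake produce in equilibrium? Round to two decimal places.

22.14

Ionix's profit: π_I = (252 - 1.5Q)q_I - (64q_I + q_I²). Setting ∂π_I/∂q_I = 0: 188 - 5q_I - (3/2)(q_D) = 0.
Drake's first-order condition: 135 - 4q_D - (3/2)(q_I) = 0.
Best responses: q_I = (188 - (3/2)q_D)/5, q_D = (135 - (3/2)q_I)/4.
Solving the pair: q_I = 30.9577, q_D = 1572/71.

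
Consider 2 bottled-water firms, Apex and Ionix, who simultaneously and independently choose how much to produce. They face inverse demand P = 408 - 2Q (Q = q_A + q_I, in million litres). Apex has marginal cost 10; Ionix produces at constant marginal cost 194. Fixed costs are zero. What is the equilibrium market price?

Apex's profit: π_A = (408 - 2Q)q_A - (10q_A). Setting ∂π_A/∂q_A = 0: 398 - 4q_A - 2(q_I) = 0.
Ionix's first-order condition: 214 - 4q_I - 2(q_A) = 0.
Rearranging gives the reaction functions q_A = (398 - 2q_I)/4 and q_I = (214 - 2q_A)/4.
Solving the pair: q_A = 97, q_I = 5.
Total output Q = 102, so price P = 408 - 2·102 = 204.

204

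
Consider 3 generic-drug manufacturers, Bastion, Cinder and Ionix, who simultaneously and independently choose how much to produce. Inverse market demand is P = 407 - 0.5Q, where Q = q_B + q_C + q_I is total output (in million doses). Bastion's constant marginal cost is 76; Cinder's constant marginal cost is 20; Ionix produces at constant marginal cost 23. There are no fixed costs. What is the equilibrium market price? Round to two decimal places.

131.50

Bastion's profit: π_B = (407 - 0.5Q)q_B - (76q_B). Setting ∂π_B/∂q_B = 0: 331 - q_B - (1/2)(q_C + q_I) = 0.
Cinder's profit: π_C = (407 - 0.5Q)q_C - (20q_C). Setting ∂π_C/∂q_C = 0: 387 - q_C - (1/2)(q_B + q_I) = 0.
Ionix's profit: π_I = (407 - 0.5Q)q_I - (23q_I). Setting ∂π_I/∂q_I = 0: 384 - q_I - (1/2)(q_B + q_C) = 0.
Adding the 3 conditions: 1102 − Q − Q = 0, i.e. Q = 551.
Back-substituting: q_B = (331 − 551/2)/(1/2) = 111, q_C = (387 − 551/2)/(1/2) = 223, q_I = (384 − 551/2)/(1/2) = 217.
Total output Q = 551, so price P = 407 - (1/2)·551 = 263/2.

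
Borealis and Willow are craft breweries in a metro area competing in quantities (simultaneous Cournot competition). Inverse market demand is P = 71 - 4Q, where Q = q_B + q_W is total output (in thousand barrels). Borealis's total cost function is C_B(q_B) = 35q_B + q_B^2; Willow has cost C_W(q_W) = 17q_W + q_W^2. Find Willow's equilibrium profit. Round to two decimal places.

111.12

Borealis's profit: π_B = (71 - 4Q)q_B - (35q_B + q_B²). Setting ∂π_B/∂q_B = 0: 36 - 10q_B - 4(q_W) = 0.
Willow's profit: π_W = (71 - 4Q)q_W - (17q_W + q_W²). Setting ∂π_W/∂q_W = 0: 54 - 10q_W - 4(q_B) = 0.
Best responses: q_B = (36 - 4q_W)/10, q_W = (54 - 4q_B)/10.
Solving the pair: q_B = 12/7, q_W = 33/7.
Price P = 71 - 4·(45/7) = 317/7.
Willow's profit: (317/7)·(33/7) - 17·(33/7) - (33/7)² = 111.1224.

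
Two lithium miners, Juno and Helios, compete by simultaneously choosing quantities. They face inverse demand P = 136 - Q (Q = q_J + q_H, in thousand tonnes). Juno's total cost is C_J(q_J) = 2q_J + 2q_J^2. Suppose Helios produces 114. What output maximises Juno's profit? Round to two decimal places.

With the rival's output fixed at 114, Juno's profit is π_J = (136 - 114 - q_J)q_J - (2q_J + 2q_J²) = (22 - q_J)q_J - (2q_J + 2q_J²).
∂π_J/∂q_J = 20 - 6q_J = 0, so q_J = 10/3.

3.33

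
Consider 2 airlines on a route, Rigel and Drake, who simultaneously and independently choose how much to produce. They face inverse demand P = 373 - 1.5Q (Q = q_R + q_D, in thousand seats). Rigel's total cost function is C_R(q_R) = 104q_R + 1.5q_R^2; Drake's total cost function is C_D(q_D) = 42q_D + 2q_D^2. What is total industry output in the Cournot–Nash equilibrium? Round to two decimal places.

Rigel's profit: π_R = (373 - 1.5Q)q_R - (104q_R + (3/2)q_R²). Setting ∂π_R/∂q_R = 0: 269 - 6q_R - (3/2)(q_D) = 0.
Drake's profit: π_D = (373 - 1.5Q)q_D - (42q_D + 2q_D²). Setting ∂π_D/∂q_D = 0: 331 - 7q_D - (3/2)(q_R) = 0.
So q_R = (269 - (3/2)q_D)/6 and q_D = (331 - (3/2)q_R)/7.
Solving the pair: q_R = 34.8805, q_D = 39.8113.
Total output Q = 34.8805 + 39.8113 = 74.6918.

74.69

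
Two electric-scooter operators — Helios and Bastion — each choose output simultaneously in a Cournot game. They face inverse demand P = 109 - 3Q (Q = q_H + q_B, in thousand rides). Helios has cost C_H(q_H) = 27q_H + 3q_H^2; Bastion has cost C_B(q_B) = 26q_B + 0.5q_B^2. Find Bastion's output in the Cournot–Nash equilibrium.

Helios's profit: π_H = (109 - 3Q)q_H - (27q_H + 3q_H²). Setting ∂π_H/∂q_H = 0: 82 - 12q_H - 3(q_B) = 0.
Bastion's first-order condition: 83 - 7q_B - 3(q_H) = 0.
Best responses: q_H = (82 - 3q_B)/12, q_B = (83 - 3q_H)/7.
Substituting one into the other gives q_H = 13/3 and q_B = 10.

10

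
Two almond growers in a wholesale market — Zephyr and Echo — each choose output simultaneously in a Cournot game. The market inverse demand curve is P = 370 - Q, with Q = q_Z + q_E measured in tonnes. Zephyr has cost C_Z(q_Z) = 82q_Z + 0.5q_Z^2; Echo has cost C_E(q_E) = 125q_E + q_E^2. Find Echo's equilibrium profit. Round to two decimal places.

Zephyr's profit: π_Z = (370 - Q)q_Z - (82q_Z + (1/2)q_Z²). Setting ∂π_Z/∂q_Z = 0: 288 - 3q_Z - (q_E) = 0.
Echo's profit: π_E = (370 - Q)q_E - (125q_E + q_E²). Setting ∂π_E/∂q_E = 0: 245 - 4q_E - (q_Z) = 0.
Rearranging gives the reaction functions q_Z = (288 - q_E)/3 and q_E = (245 - q_Z)/4.
Substituting one into the other gives q_Z = 907/11 and q_E = 447/11.
Price P = 370 - 1354/11 = 246.9091.
Echo's profit: 246.9091·(447/11) - 125·(447/11) - (447/11)² = 3302.6281.

3302.63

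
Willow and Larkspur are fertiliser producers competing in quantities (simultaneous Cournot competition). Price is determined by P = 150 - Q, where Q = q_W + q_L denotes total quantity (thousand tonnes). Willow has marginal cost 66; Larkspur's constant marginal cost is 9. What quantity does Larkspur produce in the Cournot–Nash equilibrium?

66

Willow's profit: π_W = (150 - Q)q_W - (66q_W). Setting ∂π_W/∂q_W = 0: 84 - 2q_W - (q_L) = 0.
Larkspur's profit: π_L = (150 - Q)q_L - (9q_L). Setting ∂π_L/∂q_L = 0: 141 - 2q_L - (q_W) = 0.
Best responses: q_W = (84 - q_L)/2, q_L = (141 - q_W)/2.
Substituting one into the other gives q_W = 9 and q_L = 66.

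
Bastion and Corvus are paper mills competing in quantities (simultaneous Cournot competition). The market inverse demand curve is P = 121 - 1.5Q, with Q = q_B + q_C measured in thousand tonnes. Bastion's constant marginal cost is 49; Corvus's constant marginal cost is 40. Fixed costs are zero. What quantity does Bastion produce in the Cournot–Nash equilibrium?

14

Bastion's profit: π_B = (121 - 1.5Q)q_B - (49q_B). Setting ∂π_B/∂q_B = 0: 72 - 3q_B - (3/2)(q_C) = 0.
Corvus's first-order condition: 81 - 3q_C - (3/2)(q_B) = 0.
So q_B = (72 - (3/2)q_C)/3 and q_C = (81 - (3/2)q_B)/3.
Substituting one into the other gives q_B = 14 and q_C = 20.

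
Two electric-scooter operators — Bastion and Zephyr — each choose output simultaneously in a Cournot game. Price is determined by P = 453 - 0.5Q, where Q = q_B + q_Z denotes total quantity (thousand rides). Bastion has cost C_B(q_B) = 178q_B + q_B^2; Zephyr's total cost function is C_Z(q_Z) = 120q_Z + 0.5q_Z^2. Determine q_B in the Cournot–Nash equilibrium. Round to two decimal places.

Bastion's profit: π_B = (453 - 0.5Q)q_B - (178q_B + q_B²). Setting ∂π_B/∂q_B = 0: 275 - 3q_B - (1/2)(q_Z) = 0.
Zephyr's first-order condition: 333 - 2q_Z - (1/2)(q_B) = 0.
So q_B = (275 - (1/2)q_Z)/3 and q_Z = (333 - (1/2)q_B)/2.
Solving the pair: q_B = 1534/23, q_Z = 149.8261.

66.70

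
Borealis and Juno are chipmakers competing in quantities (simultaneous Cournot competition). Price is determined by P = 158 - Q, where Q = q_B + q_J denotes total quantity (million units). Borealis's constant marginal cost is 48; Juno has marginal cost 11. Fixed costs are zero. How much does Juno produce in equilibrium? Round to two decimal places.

61.33

Borealis's profit: π_B = (158 - Q)q_B - (48q_B). Setting ∂π_B/∂q_B = 0: 110 - 2q_B - (q_J) = 0.
Juno's profit: π_J = (158 - Q)q_J - (11q_J). Setting ∂π_J/∂q_J = 0: 147 - 2q_J - (q_B) = 0.
Rearranging gives the reaction functions q_B = (110 - q_J)/2 and q_J = (147 - q_B)/2.
Substituting one into the other gives q_B = 73/3 and q_J = 184/3.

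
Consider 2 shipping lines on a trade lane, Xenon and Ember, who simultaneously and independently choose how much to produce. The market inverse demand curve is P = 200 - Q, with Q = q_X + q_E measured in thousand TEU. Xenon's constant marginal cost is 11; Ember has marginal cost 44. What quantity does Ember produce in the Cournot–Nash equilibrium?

41

Xenon's profit: π_X = (200 - Q)q_X - (11q_X). Setting ∂π_X/∂q_X = 0: 189 - 2q_X - (q_E) = 0.
Ember's first-order condition: 156 - 2q_E - (q_X) = 0.
Best responses: q_X = (189 - q_E)/2, q_E = (156 - q_X)/2.
Substituting one into the other gives q_X = 74 and q_E = 41.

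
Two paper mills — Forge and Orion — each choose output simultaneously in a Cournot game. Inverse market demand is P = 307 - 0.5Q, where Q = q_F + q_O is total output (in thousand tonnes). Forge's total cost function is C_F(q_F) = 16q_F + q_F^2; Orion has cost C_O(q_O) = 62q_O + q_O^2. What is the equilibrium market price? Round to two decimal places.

Forge's profit: π_F = (307 - 0.5Q)q_F - (16q_F + q_F²). Setting ∂π_F/∂q_F = 0: 291 - 3q_F - (1/2)(q_O) = 0.
Orion's profit: π_O = (307 - 0.5Q)q_O - (62q_O + q_O²). Setting ∂π_O/∂q_O = 0: 245 - 3q_O - (1/2)(q_F) = 0.
Rearranging gives the reaction functions q_F = (291 - (1/2)q_O)/3 and q_O = (245 - (1/2)q_F)/3.
Solving the pair: q_F = 85.7714, q_O = 67.3714.
Total output Q = 1072/7, so price P = 307 - (1/2)·(1072/7) = 1613/7.

230.43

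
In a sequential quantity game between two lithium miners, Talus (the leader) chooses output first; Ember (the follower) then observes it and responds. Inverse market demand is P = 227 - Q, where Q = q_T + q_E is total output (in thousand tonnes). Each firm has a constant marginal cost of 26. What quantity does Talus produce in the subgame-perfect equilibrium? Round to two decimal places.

100.50

The follower Ember best-responds to any q_T: π_E = (227 - Q)q_E - 26q_E.
Follower FOC: 201 - q_T - 2q_E = 0, so q_E(q_T) = (201 - q_T)/2.
Talus substitutes q_E(q_T) into its own profit: π_T = q_T(227 - q_T - (201 - q_T)/2) - 26q_T = (253/2 - (1/2)q_T)q_T - 26q_T.
The leader's first-order condition 201/2 - q_T = 0 yields q_T = 201/2.
Then q_E = (201 - 201/2)/2 = 201/4.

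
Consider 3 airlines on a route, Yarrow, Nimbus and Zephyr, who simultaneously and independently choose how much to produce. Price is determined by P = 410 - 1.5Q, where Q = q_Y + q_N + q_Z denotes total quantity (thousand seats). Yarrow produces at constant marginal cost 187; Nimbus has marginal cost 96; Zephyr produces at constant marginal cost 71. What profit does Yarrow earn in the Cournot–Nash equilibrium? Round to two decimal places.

Yarrow's profit: π_Y = (410 - 1.5Q)q_Y - (187q_Y). Setting ∂π_Y/∂q_Y = 0: 223 - 3q_Y - (3/2)(q_N + q_Z) = 0.
Nimbus's profit: π_N = (410 - 1.5Q)q_N - (96q_N). Setting ∂π_N/∂q_N = 0: 314 - 3q_N - (3/2)(q_Y + q_Z) = 0.
Zephyr's first-order condition: 339 - 3q_Z - (3/2)(q_Y + q_N) = 0.
Adding the 3 first-order conditions: 876 − 6Q = 0, so Q = 146.
Back-substituting: q_Y = (223 − 219)/(3/2) = 8/3, q_N = (314 − 219)/(3/2) = 190/3, q_Z = (339 − 219)/(3/2) = 80.
Price P = 410 - (3/2)·146 = 191.
Yarrow's profit: (191 - 187)·(8/3) = 32/3.

10.67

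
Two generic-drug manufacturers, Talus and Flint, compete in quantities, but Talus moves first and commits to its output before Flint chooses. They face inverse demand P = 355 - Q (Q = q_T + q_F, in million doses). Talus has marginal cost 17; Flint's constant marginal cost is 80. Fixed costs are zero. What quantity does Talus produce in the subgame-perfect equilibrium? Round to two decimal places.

200.50

Solve by backward induction. Given q_T, the follower Flint maximises π_F = (355 - q_T - q_F)q_F - 80q_F.
Setting the follower's marginal profit to zero, 275 - q_T - 2q_F = 0, i.e. q_F = (275 - q_T)/2.
Talus substitutes q_F(q_T) into its own profit: π_T = q_T(355 - q_T - (275 - q_T)/2) - 17q_T = (435/2 - (1/2)q_T)q_T - 17q_T.
Maximising: ∂π_T/∂q_T = 401/2 - q_T = 0, giving q_T = 401/2.
Then q_F = (275 - 401/2)/2 = 149/4.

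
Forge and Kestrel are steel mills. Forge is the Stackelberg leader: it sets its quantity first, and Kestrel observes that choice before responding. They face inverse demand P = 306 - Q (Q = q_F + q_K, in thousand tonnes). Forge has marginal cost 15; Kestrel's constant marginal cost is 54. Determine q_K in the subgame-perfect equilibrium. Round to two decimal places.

The follower Kestrel best-responds to any q_F: π_K = (306 - Q)q_K - 54q_K.
Follower FOC: 252 - q_F - 2q_K = 0, so q_K(q_F) = (252 - q_F)/2.
The leader anticipates this reaction. Substituting into P = 306 - Q gives P = 180 - (1/2)q_F, so π_F = (180 - (1/2)q_F)q_F - 15q_F.
Leader FOC: 165 - q_F = 0, so q_F = 165.
Then q_K = (252 - 165)/2 = 87/2.

43.50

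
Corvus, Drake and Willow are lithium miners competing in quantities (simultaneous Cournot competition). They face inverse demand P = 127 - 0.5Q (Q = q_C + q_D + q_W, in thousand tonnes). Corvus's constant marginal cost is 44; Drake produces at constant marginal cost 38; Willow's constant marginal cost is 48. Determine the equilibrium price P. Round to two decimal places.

64.25

Corvus's profit: π_C = (127 - 0.5Q)q_C - (44q_C). Setting ∂π_C/∂q_C = 0: 83 - q_C - (1/2)(q_D + q_W) = 0.
Drake's first-order condition: 89 - q_D - (1/2)(q_C + q_W) = 0.
Willow's first-order condition: 79 - q_W - (1/2)(q_C + q_D) = 0.
Adding the 3 conditions: 251 − Q − Q = 0, i.e. Q = 251/2.
Back-substituting: q_C = (83 − 251/4)/(1/2) = 81/2, q_D = (89 − 251/4)/(1/2) = 105/2, q_W = (79 − 251/4)/(1/2) = 65/2.
Total output Q = 251/2, so price P = 127 - (1/2)·(251/2) = 257/4.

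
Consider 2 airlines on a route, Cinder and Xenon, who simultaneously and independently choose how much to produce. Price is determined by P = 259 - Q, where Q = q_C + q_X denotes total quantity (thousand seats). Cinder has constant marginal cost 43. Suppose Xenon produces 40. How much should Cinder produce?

With the rival's output fixed at 40, Cinder's profit is π_C = (259 - 40 - q_C)q_C - (43q_C) = (219 - q_C)q_C - (43q_C).
∂π_C/∂q_C = 176 - 2q_C = 0, so q_C = 88.

88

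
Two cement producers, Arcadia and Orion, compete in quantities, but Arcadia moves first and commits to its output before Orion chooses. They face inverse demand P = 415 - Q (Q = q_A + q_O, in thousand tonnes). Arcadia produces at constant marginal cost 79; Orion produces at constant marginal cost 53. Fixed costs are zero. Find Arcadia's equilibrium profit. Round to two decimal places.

The follower Orion best-responds to any q_A: π_O = (415 - Q)q_O - 53q_O.
∂π_O/∂q_O = 362 - q_A - 2q_O = 0 gives the reaction function q_O = (362 - q_A)/2.
The leader anticipates this reaction. Substituting into P = 415 - Q gives P = 234 - (1/2)q_A, so π_A = (234 - (1/2)q_A)q_A - 79q_A.
Maximising: ∂π_A/∂q_A = 155 - q_A = 0, giving q_A = 155.
Then q_O = (362 - 155)/2 = 207/2.
Price P = 415 - 517/2 = 313/2.
Arcadia's profit: (313/2 - 79)·155 = 12012.5000.

12012.50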